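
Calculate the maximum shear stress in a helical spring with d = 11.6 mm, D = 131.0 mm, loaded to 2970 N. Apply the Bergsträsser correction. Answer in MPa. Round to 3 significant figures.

Spring index C = D/d = 131.0/11.6 = 11.2931
K_B = (4C+2)/(4C−3) = 47.172/42.172 = 1.1186
τ₀ = 8FD/(πd³) = 8·2970·131.0/(π·11.6³) = 3.11256e+06/4903.7 = 634.74 MPa
τ_max = K·τ₀ = 1.1186 × 634.74 = 709.99 MPa

710 MPa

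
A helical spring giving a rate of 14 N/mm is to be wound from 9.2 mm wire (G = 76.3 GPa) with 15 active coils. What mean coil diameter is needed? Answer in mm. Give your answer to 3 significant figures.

D = (Gd⁴/(8N_a·k))^(1/3) = (76.3×10³·9.2⁴/(8·15·14))^(1/3)
  = (325362)^(1/3) = 68.7789 mm

68.8 mm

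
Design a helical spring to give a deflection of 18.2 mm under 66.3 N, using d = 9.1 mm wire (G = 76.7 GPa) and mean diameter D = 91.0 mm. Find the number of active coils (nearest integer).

24

Required rate k = F/δ = 66.3/18.2 = 3.6429 N/mm
N_a = Gd⁴/(8D³k) = (76.7×10³ × 9.1⁴)/(8 × 91.0³ × 3.6429)
    = 5.2597e+08 / 2.19612e+07 = 23.95 → 24 coils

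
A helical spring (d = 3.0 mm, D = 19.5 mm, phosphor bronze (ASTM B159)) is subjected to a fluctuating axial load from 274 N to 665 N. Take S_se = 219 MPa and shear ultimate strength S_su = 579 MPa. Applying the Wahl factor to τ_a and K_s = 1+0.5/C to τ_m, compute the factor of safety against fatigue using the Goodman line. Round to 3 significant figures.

C = D/d = 19.5/3.0 = 6.5000; K_W = (4C−1)/(4C−4)+0.615/C = 1.2310; K_s = 1+0.5/C = 1.0769
F_a = (F_max−F_min)/2 = 195.5 N; F_m = (F_max+F_min)/2 = 469.5 N
τ_a = K_W·8F_aD/(πd³) = 1.2310 × 359.55 = 442.6 MPa
τ_m = K_s·8F_mD/(πd³) = 1.0769 × 863.47 = 929.89 MPa
Goodman: 1/n_f = τ_a/S_se + τ_m/S_su = 442.6/219 + 929.89/579 = 2.02099 + 1.60603 = 3.627
n_f = 1/3.627 = 0.2757

0.276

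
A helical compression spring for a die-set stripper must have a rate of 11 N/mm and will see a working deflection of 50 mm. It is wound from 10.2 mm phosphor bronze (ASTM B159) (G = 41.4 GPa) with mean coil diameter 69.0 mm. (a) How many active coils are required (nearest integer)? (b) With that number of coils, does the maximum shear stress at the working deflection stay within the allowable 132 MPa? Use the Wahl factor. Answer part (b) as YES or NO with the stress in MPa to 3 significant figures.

(a) 16 coils; (b) YES, τ_max = 108 MPa

N_a = Gd⁴/(8D³k) = (41.4×10³)(10.2⁴)/(8·69.0³·11) = 15.5 → N_a = 16
Actual rate k = Gd⁴/(8D³·16) = 10.657 N/mm
Working load F = kδ = 10.657·50 = 532.86 N
C = 69.0/10.2 = 6.7647; K_W = (4C−1)/(4C−4)+0.615/C = 1.2210
τ_max = K_W·8FD/(πd³) = 1.2210·88.227 = 107.73 MPa
τ_max ≤ 132 MPa → acceptable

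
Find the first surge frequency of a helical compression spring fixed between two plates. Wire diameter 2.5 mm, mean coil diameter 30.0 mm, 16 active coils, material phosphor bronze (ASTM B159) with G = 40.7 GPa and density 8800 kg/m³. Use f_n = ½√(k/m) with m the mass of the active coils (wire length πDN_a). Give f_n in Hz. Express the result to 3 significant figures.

k = Gd⁴/(8D³N_a) = (40.7×10³)(2.5⁴)/(8·30.0³·16) = 0.46002 N/mm = 460.02 N/m
Wire length L = πDN_a = π·30.0·16 = 1508 mm
m = ρ·(πd²/4)·L = 8800 × 4.9087×10⁻⁶ m² × 1.508 m = 0.065139 kg
f_n = ½√(k/m) = 0.5·√(460.02/0.065139) = 0.5·√(7062.2) = 42.018 Hz

42.0 Hz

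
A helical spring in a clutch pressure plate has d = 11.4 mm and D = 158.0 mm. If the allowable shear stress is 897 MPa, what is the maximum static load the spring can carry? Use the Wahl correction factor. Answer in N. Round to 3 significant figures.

3000 N

C = D/d = 158.0/11.4 = 13.8596
K_W = (4C−1)/(4C−4) + 0.615/C = 54.439/51.439 + 0.0444 = 1.1027
τ_max = K·8FD/(πd³) → F_max = τ_allow·πd³/(8DK)
F_max = 897·π·11.4³/(8·158.0·1.1027) = 4.175e+06/1393.8 = 2995.4 N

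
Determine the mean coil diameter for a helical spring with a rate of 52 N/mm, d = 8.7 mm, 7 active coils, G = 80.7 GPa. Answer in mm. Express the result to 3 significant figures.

D = (Gd⁴/(8N_a·k))^(1/3) = (80.7×10³·8.7⁴/(8·7·52))^(1/3)
  = (158767)^(1/3) = 54.1485 mm

54.1 mm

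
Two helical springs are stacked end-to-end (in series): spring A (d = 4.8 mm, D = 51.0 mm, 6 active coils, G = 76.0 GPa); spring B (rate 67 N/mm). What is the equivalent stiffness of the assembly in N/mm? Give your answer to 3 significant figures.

5.79 N/mm

k_A = Gd⁴/(8D³N_a) = (76.0×10³)(4.8⁴)/(8·51.0³·6) = 6.3362 N/mm
Series: 1/k_eq = 1/6.3362 + 1/67 = 0.17275; k_eq = 5.7887 N/mm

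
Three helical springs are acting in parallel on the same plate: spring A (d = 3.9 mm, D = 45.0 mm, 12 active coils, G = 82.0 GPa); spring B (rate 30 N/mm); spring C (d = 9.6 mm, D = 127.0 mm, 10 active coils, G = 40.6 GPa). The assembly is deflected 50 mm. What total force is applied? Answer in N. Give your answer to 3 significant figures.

k_A = Gd⁴/(8D³N_a) = (82.0×10³)(3.9⁴)/(8·45.0³·12) = 2.1685 N/mm
k_C = Gd⁴/(8D³N_a) = (40.6×10³)(9.6⁴)/(8·127.0³·10) = 2.1043 N/mm
Parallel: k_eq = 2.1685 + 30 + 2.1043 = 34.273 N/mm
F = k_eq·δ = 34.273·50 = 1713.6 N

1710 N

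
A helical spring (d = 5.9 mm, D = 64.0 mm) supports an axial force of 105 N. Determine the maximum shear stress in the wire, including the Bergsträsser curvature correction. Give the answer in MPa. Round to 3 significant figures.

Spring index C = D/d = 64.0/5.9 = 10.8475
K_B = (4C+2)/(4C−3) = 45.390/40.390 = 1.1238
τ₀ = 8FD/(πd³) = 8·105·64.0/(π·5.9³) = 53760/645.22 = 83.321 MPa
τ_max = K·τ₀ = 1.1238 × 83.321 = 93.635 MPa

93.6 MPa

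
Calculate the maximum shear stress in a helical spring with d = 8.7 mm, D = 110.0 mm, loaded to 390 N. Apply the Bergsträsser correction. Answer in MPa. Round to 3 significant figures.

Spring index C = D/d = 110.0/8.7 = 12.6437
K_B = (4C+2)/(4C−3) = 52.575/47.575 = 1.1051
τ₀ = 8FD/(πd³) = 8·390·110.0/(π·8.7³) = 343200/2068.7 = 165.9 MPa
τ_max = K·τ₀ = 1.1051 × 165.9 = 183.33 MPa

183 MPa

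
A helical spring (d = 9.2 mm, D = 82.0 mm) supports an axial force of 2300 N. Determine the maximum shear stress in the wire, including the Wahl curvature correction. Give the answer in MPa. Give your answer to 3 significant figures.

Spring index C = D/d = 82.0/9.2 = 8.9130
K_W = (4C−1)/(4C−4) + 0.615/C = 34.652/31.652 + 0.0690 = 1.1638
τ₀ = 8FD/(πd³) = 8·2300·82.0/(π·9.2³) = 1.5088e+06/2446.3 = 616.76 MPa
τ_max = K·τ₀ = 1.1638 × 616.76 = 717.78 MPa

718 MPa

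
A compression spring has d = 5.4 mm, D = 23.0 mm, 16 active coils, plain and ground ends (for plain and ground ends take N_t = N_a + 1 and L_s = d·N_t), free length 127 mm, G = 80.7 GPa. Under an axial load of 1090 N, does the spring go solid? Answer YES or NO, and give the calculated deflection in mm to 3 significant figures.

NO, δ = 24.7 mm

k = Gd⁴/(8D³N_a) = (80.7×10³)(5.4⁴)/(8·23.0³·16) = 44.061 N/mm
N_t = 17; L_s = 5.4·17 = 91.8 mm; δ_solid = L₀ − L_s = 127 − 91.8 = 35.2 mm
δ = F/k = 1090/44.061 = 24.738 mm
δ < δ_solid → spring does not go solid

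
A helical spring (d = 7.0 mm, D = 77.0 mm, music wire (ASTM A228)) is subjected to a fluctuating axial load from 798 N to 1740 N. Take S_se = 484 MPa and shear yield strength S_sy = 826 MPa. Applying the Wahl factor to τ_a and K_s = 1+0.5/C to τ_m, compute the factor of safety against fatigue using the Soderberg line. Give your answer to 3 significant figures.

0.646

C = D/d = 77.0/7.0 = 11.0000; K_W = (4C−1)/(4C−4)+0.615/C = 1.1309; K_s = 1+0.5/C = 1.0455
F_a = (F_max−F_min)/2 = 471 N; F_m = (F_max+F_min)/2 = 1269 N
τ_a = K_W·8F_aD/(πd³) = 1.1309 × 269.25 = 304.5 MPa
τ_m = K_s·8F_mD/(πd³) = 1.0455 × 725.43 = 758.41 MPa
Soderberg: 1/n_f = τ_a/S_se + τ_m/S_sy = 304.5/484 + 758.41/826 = 0.62913 + 0.91817 = 1.5473
n_f = 1/1.5473 = 0.6463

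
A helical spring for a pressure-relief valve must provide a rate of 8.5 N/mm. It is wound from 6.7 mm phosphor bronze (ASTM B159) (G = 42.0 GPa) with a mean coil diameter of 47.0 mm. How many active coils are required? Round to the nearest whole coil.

12

N_a = Gd⁴/(8D³k) = (42.0×10³ × 6.7⁴)/(8 × 47.0³ × 8.5)
    = 8.46347e+07 / 7.05996e+06 = 11.99 → 12 coils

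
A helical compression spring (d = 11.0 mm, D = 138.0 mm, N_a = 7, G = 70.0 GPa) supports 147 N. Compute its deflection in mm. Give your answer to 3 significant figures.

k = Gd⁴/(8D³N_a) = (70.0×10³)(11.0⁴)/(8·138.0³·7) = 6.9638 N/mm
δ = F/k = 147 / 6.9638 = 21.109 mm

21.1 mm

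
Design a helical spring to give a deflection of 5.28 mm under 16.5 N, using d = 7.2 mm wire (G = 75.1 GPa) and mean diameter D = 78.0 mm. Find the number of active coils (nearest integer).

17

Required rate k = F/δ = 16.5/5.28 = 3.125 N/mm
N_a = Gd⁴/(8D³k) = (75.1×10³ × 7.2⁴)/(8 × 78.0³ × 3.125)
    = 2.01823e+08 / 1.18638e+07 = 17.01 → 17 coils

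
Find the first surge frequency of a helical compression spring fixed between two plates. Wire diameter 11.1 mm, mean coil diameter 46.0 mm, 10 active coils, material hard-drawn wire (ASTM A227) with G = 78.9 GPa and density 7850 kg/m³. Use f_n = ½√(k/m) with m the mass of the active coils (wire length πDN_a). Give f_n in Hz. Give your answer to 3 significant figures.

187 Hz

k = Gd⁴/(8D³N_a) = (78.9×10³)(11.1⁴)/(8·46.0³·10) = 153.82 N/mm = 1.5382e+05 N/m
Wire length L = πDN_a = π·46.0·10 = 1445.1 mm
m = ρ·(πd²/4)·L = 7850 × 96.769×10⁻⁶ m² × 1.4451 m = 1.0978 kg
f_n = ½√(k/m) = 0.5·√(1.5382e+05/1.0978) = 0.5·√(1.4012e+05) = 187.16 Hz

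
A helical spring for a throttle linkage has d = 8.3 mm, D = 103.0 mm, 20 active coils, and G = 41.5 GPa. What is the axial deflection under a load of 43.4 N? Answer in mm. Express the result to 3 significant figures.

38.5 mm

k = Gd⁴/(8D³N_a) = (41.5×10³)(8.3⁴)/(8·103.0³·20) = 1.1265 N/mm
δ = F/k = 43.4 / 1.1265 = 38.527 mm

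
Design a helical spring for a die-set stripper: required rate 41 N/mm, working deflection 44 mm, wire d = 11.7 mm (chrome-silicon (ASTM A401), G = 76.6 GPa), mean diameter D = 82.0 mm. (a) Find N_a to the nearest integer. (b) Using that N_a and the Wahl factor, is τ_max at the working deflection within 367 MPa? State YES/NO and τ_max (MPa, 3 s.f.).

N_a = Gd⁴/(8D³k) = (76.6×10³)(11.7⁴)/(8·82.0³·41) = 7.937 → N_a = 8
Actual rate k = Gd⁴/(8D³·8) = 40.677 N/mm
Working load F = kδ = 40.677·44 = 1789.8 N
C = 82.0/11.7 = 7.0085; K_W = (4C−1)/(4C−4)+0.615/C = 1.2126
τ_max = K_W·8FD/(πd³) = 1.2126·233.35 = 282.95 MPa
τ_max ≤ 367 MPa → acceptable

(a) 8 coils; (b) YES, τ_max = 283 MPa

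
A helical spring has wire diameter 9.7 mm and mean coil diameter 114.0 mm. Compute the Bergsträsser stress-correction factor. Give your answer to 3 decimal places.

1.114

C = D/d = 114.0/9.7 = 11.7526
K_B = (4C+2)/(4C−3) = 49.010/44.010 = 1.1136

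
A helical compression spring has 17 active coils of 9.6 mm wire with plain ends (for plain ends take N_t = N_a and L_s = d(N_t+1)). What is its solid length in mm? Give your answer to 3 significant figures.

plain ends: N_t = N_a = 17
L_s = d·(N_t+1) = 9.6 × 18 = 172.8 mm

173 mm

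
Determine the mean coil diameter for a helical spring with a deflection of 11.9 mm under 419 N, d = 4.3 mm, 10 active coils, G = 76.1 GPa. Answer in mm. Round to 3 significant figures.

21.0 mm

Required rate k = F/δ = 419/11.9 = 35.21 N/mm
D = (Gd⁴/(8N_a·k))^(1/3) = (76.1×10³·4.3⁴/(8·10·35.21))^(1/3)
  = (9236.37)^(1/3) = 20.9814 mm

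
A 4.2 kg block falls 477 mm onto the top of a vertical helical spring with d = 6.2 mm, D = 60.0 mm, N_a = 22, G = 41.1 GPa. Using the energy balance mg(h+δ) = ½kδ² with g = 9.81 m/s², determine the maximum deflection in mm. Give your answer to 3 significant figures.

185 mm

k = Gd⁴/(8D³N_a) = (41.1×10³)(6.2⁴)/(8·60.0³·22) = 1.5975 N/mm
W = mg = 4.2 × 9.81 = 41.202 N
½kδ² − Wδ − Wh = 0 → δ = (W + √(W² + 2kWh))/k
δ = (41.202 + √(1697.6 + 62792.7))/1.5975 = (41.202 + 253.95)/1.5975 = 184.76 mm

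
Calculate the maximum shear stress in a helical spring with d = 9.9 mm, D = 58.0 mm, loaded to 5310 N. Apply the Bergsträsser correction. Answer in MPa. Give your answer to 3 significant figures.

1010 MPa

Spring index C = D/d = 58.0/9.9 = 5.8586
K_B = (4C+2)/(4C−3) = 25.434/20.434 = 1.2447
τ₀ = 8FD/(πd³) = 8·5310·58.0/(π·9.9³) = 2.46384e+06/3048.3 = 808.27 MPa
τ_max = K·τ₀ = 1.2447 × 808.27 = 1006 MPa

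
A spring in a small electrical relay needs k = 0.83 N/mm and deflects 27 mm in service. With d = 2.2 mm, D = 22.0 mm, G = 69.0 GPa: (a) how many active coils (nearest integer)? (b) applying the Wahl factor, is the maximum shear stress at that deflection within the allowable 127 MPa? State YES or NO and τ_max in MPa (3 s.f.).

(a) 23 coils; (b) NO, τ_max = 134 MPa

N_a = Gd⁴/(8D³k) = (69.0×10³)(2.2⁴)/(8·22.0³·0.83) = 22.86 → N_a = 23
Actual rate k = Gd⁴/(8D³·23) = 0.825 N/mm
Working load F = kδ = 0.825·27 = 22.275 N
C = 22.0/2.2 = 10.0000; K_W = (4C−1)/(4C−4)+0.615/C = 1.1448
τ_max = K_W·8FD/(πd³) = 1.1448·117.2 = 134.17 MPa
τ_max > 127 MPa → exceeds allowable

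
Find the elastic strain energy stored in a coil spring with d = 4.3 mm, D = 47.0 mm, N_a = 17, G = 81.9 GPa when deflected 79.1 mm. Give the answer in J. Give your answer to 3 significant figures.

k = Gd⁴/(8D³N_a) = (81.9×10³)(4.3⁴)/(8·47.0³·17) = 1.983 N/mm
U = ½kδ² = 0.5 × 1.983 × 79.1² = 6203.7 N·mm = 6.2037 J

6.20 J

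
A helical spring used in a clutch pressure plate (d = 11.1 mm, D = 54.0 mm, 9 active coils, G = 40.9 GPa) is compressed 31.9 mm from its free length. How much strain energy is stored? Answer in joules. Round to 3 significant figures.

k = Gd⁴/(8D³N_a) = (40.9×10³)(11.1⁴)/(8·54.0³·9) = 54.765 N/mm
U = ½kδ² = 0.5 × 54.765 × 31.9² = 27865 N·mm = 27.865 J

27.9 J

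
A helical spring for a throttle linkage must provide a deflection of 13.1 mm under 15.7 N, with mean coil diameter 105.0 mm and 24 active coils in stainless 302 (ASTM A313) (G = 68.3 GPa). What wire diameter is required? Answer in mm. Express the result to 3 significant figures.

7.90 mm

Required rate k = F/δ = 15.7/13.1 = 1.1985 N/mm
d = (8D³N_a·k / G)^(1/4) = (8·105.0³·24·1.1985 / (68.3×10³))^0.25
  = (3900.1)^0.25 = 7.9026 mm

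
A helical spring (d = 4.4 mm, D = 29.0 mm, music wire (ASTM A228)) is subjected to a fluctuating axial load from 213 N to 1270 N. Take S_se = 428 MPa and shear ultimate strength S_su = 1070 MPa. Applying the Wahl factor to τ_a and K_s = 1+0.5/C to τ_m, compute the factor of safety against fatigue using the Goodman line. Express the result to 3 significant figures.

C = D/d = 29.0/4.4 = 6.5909; K_W = (4C−1)/(4C−4)+0.615/C = 1.2275; K_s = 1+0.5/C = 1.0759
F_a = (F_max−F_min)/2 = 528.5 N; F_m = (F_max+F_min)/2 = 741.5 N
τ_a = K_W·8F_aD/(πd³) = 1.2275 × 458.17 = 562.38 MPa
τ_m = K_s·8F_mD/(πd³) = 1.0759 × 642.82 = 691.59 MPa
Goodman: 1/n_f = τ_a/S_se + τ_m/S_su = 562.38/428 + 691.59/1070 = 1.31398 + 0.64634 = 1.9603
n_f = 1/1.9603 = 0.5101

0.510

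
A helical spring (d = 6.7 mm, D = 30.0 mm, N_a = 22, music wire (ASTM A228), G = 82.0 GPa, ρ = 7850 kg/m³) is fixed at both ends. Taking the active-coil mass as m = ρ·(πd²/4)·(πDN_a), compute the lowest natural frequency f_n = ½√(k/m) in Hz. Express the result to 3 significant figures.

123 Hz

k = Gd⁴/(8D³N_a) = (82.0×10³)(6.7⁴)/(8·30.0³·22) = 34.773 N/mm = 34773 N/m
Wire length L = πDN_a = π·30.0·22 = 2073.5 mm
m = ρ·(πd²/4)·L = 7850 × 35.257×10⁻⁶ m² × 2.0735 m = 0.57386 kg
f_n = ½√(k/m) = 0.5·√(34773/0.57386) = 0.5·√(60595) = 123.08 Hz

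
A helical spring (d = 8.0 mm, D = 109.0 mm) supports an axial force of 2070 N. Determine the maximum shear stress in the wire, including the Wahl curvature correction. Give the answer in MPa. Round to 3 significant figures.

1240 MPa

Spring index C = D/d = 109.0/8.0 = 13.6250
K_W = (4C−1)/(4C−4) + 0.615/C = 53.500/50.500 + 0.0451 = 1.1045
τ₀ = 8FD/(πd³) = 8·2070·109.0/(π·8.0³) = 1.80504e+06/1608.5 = 1122.2 MPa
τ_max = K·τ₀ = 1.1045 × 1122.2 = 1239.5 MPa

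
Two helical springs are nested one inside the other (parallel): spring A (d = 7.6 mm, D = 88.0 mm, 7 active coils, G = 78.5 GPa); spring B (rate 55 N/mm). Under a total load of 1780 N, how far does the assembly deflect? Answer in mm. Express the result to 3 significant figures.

k_A = Gd⁴/(8D³N_a) = (78.5×10³)(7.6⁴)/(8·88.0³·7) = 6.8626 N/mm
Parallel: k_eq = 6.8626 + 55 = 61.863 N/mm
δ = F/k_eq = 1780/61.863 = 28.773 mm

28.8 mm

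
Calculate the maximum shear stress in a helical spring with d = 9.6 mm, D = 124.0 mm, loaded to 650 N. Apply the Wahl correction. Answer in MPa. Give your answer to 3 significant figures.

258 MPa

Spring index C = D/d = 124.0/9.6 = 12.9167
K_W = (4C−1)/(4C−4) + 0.615/C = 50.667/47.667 + 0.0476 = 1.1105
τ₀ = 8FD/(πd³) = 8·650·124.0/(π·9.6³) = 644800/2779.5 = 231.99 MPa
τ_max = K·τ₀ = 1.1105 × 231.99 = 257.63 MPa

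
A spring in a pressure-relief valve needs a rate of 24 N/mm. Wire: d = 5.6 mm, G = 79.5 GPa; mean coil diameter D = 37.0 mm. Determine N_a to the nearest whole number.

N_a = Gd⁴/(8D³k) = (79.5×10³ × 5.6⁴)/(8 × 37.0³ × 24)
    = 7.81842e+07 / 9.72538e+06 = 8.039 → 8 coils

8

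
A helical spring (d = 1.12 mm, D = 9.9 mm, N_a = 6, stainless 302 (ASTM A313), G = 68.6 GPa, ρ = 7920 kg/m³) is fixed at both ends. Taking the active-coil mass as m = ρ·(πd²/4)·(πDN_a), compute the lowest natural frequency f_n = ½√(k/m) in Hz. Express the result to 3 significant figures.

631 Hz

k = Gd⁴/(8D³N_a) = (68.6×10³)(1.12⁴)/(8·9.9³·6) = 2.3177 N/mm = 2317.7 N/m
Wire length L = πDN_a = π·9.9·6 = 186.61 mm
m = ρ·(πd²/4)·L = 7920 × 0.9852×10⁻⁶ m² × 0.18661 m = 0.0014561 kg
f_n = ½√(k/m) = 0.5·√(2317.7/0.0014561) = 0.5·√(1.5917e+06) = 630.81 Hz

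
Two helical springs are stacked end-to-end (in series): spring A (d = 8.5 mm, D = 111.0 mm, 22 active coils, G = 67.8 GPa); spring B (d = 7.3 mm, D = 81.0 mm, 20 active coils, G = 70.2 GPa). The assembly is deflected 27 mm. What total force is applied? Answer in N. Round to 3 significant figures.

24.4 N

k_A = Gd⁴/(8D³N_a) = (67.8×10³)(8.5⁴)/(8·111.0³·22) = 1.4704 N/mm
k_B = Gd⁴/(8D³N_a) = (70.2×10³)(7.3⁴)/(8·81.0³·20) = 2.3445 N/mm
Series: 1/k_eq = 1/1.4704 + 1/2.3445 = 1.1066; k_eq = 0.90364 N/mm
F = k_eq·δ = 0.90364·27 = 24.398 N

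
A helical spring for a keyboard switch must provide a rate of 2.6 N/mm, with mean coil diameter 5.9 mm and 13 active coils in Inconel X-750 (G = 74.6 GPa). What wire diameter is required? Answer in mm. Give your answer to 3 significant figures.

d = (8D³N_a·k / G)^(1/4) = (8·5.9³·13·2.6 / (74.6×10³))^0.25
  = (0.74443)^0.25 = 0.9289 mm

0.929 mm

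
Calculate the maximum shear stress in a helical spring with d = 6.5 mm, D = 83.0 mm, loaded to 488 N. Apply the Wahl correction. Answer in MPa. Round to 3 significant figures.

418 MPa

Spring index C = D/d = 83.0/6.5 = 12.7692
K_W = (4C−1)/(4C−4) + 0.615/C = 50.077/47.077 + 0.0482 = 1.1119
τ₀ = 8FD/(πd³) = 8·488·83.0/(π·6.5³) = 324032/862.76 = 375.58 MPa
τ_max = K·τ₀ = 1.1119 × 375.58 = 417.6 MPa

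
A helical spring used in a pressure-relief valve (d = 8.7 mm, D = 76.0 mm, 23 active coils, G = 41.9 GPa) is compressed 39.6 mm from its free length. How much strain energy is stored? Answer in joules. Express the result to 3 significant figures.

k = Gd⁴/(8D³N_a) = (41.9×10³)(8.7⁴)/(8·76.0³·23) = 2.9719 N/mm
U = ½kδ² = 0.5 × 2.9719 × 39.6² = 2330.2 N·mm = 2.3302 J

2.33 J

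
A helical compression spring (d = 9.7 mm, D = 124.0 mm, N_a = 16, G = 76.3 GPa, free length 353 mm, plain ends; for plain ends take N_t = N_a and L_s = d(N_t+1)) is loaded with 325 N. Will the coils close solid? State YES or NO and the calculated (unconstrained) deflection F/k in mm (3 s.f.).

NO, δ = 117 mm

k = Gd⁴/(8D³N_a) = (76.3×10³)(9.7⁴)/(8·124.0³·16) = 2.7678 N/mm
N_t = 16; L_s = 9.7·17 = 164.9 mm; δ_solid = L₀ − L_s = 353 − 164.9 = 188.1 mm
δ = F/k = 325/2.7678 = 117.42 mm
δ < δ_solid → spring does not go solid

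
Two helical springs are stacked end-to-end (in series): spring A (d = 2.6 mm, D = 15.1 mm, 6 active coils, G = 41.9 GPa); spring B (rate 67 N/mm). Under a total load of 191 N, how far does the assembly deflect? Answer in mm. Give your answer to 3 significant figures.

19.3 mm

k_A = Gd⁴/(8D³N_a) = (41.9×10³)(2.6⁴)/(8·15.1³·6) = 11.586 N/mm
Series: 1/k_eq = 1/11.586 + 1/67 = 0.10124; k_eq = 9.8779 N/mm
δ = F/k_eq = 191/9.8779 = 19.336 mm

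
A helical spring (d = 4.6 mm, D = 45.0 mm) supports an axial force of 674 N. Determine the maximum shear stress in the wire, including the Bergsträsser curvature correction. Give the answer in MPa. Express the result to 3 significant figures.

903 MPa

Spring index C = D/d = 45.0/4.6 = 9.7826
K_B = (4C+2)/(4C−3) = 41.130/36.130 = 1.1384
τ₀ = 8FD/(πd³) = 8·674·45.0/(π·4.6³) = 242640/305.79 = 793.49 MPa
τ_max = K·τ₀ = 1.1384 × 793.49 = 903.29 MPa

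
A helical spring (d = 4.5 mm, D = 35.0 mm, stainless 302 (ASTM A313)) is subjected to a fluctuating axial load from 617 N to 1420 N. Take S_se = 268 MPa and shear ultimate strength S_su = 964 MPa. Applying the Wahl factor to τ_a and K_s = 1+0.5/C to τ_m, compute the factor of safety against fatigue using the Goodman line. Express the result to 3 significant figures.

0.352

C = D/d = 35.0/4.5 = 7.7778; K_W = (4C−1)/(4C−4)+0.615/C = 1.1897; K_s = 1+0.5/C = 1.0643
F_a = (F_max−F_min)/2 = 401.5 N; F_m = (F_max+F_min)/2 = 1018.5 N
τ_a = K_W·8F_aD/(πd³) = 1.1897 × 392.7 = 467.2 MPa
τ_m = K_s·8F_mD/(πd³) = 1.0643 × 996.17 = 1060.2 MPa
Goodman: 1/n_f = τ_a/S_se + τ_m/S_su = 467.2/268 + 1060.2/964 = 1.74329 + 1.09980 = 2.8431
n_f = 1/2.8431 = 0.3517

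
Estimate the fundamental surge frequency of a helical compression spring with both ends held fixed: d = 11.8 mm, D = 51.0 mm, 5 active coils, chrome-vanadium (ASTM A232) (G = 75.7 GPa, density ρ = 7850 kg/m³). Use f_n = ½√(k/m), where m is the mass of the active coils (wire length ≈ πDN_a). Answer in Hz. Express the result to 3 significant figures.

k = Gd⁴/(8D³N_a) = (75.7×10³)(11.8⁴)/(8·51.0³·5) = 276.6 N/mm = 2.766e+05 N/m
Wire length L = πDN_a = π·51.0·5 = 801.11 mm
m = ρ·(πd²/4)·L = 7850 × 109.36×10⁻⁶ m² × 0.80111 m = 0.68772 kg
f_n = ½√(k/m) = 0.5·√(2.766e+05/0.68772) = 0.5·√(4.022e+05) = 317.1 Hz

317 Hz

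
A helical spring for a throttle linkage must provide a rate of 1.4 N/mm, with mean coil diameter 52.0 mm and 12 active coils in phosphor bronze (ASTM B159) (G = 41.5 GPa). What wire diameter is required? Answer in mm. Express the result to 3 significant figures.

d = (8D³N_a·k / G)^(1/4) = (8·52.0³·12·1.4 / (41.5×10³))^0.25
  = (455.37)^0.25 = 4.6195 mm

4.62 mm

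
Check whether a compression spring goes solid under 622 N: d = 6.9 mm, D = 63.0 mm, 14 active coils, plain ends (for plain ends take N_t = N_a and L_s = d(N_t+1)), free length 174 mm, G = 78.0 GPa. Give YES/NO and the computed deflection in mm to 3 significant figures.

k = Gd⁴/(8D³N_a) = (78.0×10³)(6.9⁴)/(8·63.0³·14) = 6.3132 N/mm
N_t = 14; L_s = 6.9·15 = 103.5 mm; δ_solid = L₀ − L_s = 174 − 103.5 = 70.5 mm
δ = F/k = 622/6.3132 = 98.523 mm
δ ≥ δ_solid → spring goes solid

YES, δ = 98.5 mm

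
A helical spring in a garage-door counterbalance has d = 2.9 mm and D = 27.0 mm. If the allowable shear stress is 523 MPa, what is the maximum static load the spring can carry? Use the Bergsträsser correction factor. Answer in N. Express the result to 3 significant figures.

162 N

C = D/d = 27.0/2.9 = 9.3103
K_B = (4C+2)/(4C−3) = 39.241/34.241 = 1.1460
τ_max = K·8FD/(πd³) → F_max = τ_allow·πd³/(8DK)
F_max = 523·π·2.9³/(8·27.0·1.1460) = 40072/247.54 = 161.88 N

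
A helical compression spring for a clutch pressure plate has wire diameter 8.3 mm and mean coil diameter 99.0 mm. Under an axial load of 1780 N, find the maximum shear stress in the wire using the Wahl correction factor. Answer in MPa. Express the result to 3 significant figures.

Spring index C = D/d = 99.0/8.3 = 11.9277
K_W = (4C−1)/(4C−4) + 0.615/C = 46.711/43.711 + 0.0516 = 1.1202
τ₀ = 8FD/(πd³) = 8·1780·99.0/(π·8.3³) = 1.40976e+06/1796.3 = 784.8 MPa
τ_max = K·τ₀ = 1.1202 × 784.8 = 879.13 MPa

879 MPa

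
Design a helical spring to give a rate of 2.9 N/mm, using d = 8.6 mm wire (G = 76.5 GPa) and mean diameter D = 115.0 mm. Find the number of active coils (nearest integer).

12

N_a = Gd⁴/(8D³k) = (76.5×10³ × 8.6⁴)/(8 × 115.0³ × 2.9)
    = 4.18461e+08 / 3.52843e+07 = 11.86 → 12 coils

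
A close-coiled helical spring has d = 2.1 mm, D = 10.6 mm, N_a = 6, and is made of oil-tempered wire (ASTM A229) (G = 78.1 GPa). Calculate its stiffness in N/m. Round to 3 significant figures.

26600 N/m

k = Gd⁴/(8D³N_a) = (78.1×10³ × 2.1⁴) / (8 × 10.6³ × 6)
  = 1.5189e+06 / 57168.8 = 26.569 N/mm = 26569 N/m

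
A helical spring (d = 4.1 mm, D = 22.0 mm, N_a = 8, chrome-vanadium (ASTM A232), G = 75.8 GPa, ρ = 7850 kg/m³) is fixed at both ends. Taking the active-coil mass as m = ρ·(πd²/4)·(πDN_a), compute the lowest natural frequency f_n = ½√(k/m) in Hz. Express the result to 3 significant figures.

k = Gd⁴/(8D³N_a) = (75.8×10³)(4.1⁴)/(8·22.0³·8) = 31.431 N/mm = 31431 N/m
Wire length L = πDN_a = π·22.0·8 = 552.92 mm
m = ρ·(πd²/4)·L = 7850 × 13.203×10⁻⁶ m² × 0.55292 m = 0.057305 kg
f_n = ½√(k/m) = 0.5·√(31431/0.057305) = 0.5·√(5.4849e+05) = 370.3 Hz

370 Hz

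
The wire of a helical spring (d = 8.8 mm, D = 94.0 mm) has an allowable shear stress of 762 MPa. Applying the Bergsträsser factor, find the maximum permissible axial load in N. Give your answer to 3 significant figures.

C = D/d = 94.0/8.8 = 10.6818
K_B = (4C+2)/(4C−3) = 44.727/39.727 = 1.1259
τ_max = K·8FD/(πd³) → F_max = τ_allow·πd³/(8DK)
F_max = 762·π·8.8³/(8·94.0·1.1259) = 1.6314e+06/846.65 = 1926.9 N

1930 N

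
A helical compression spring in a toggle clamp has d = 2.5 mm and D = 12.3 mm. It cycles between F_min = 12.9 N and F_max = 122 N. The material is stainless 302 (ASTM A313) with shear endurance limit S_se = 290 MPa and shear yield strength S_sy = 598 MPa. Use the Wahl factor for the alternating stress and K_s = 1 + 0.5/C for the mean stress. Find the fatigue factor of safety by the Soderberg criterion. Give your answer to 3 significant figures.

1.34

C = D/d = 12.3/2.5 = 4.9200; K_W = (4C−1)/(4C−4)+0.615/C = 1.3163; K_s = 1+0.5/C = 1.1016
F_a = (F_max−F_min)/2 = 54.55 N; F_m = (F_max+F_min)/2 = 67.45 N
τ_a = K_W·8F_aD/(πd³) = 1.3163 × 109.35 = 143.94 MPa
τ_m = K_s·8F_mD/(πd³) = 1.1016 × 135.21 = 148.95 MPa
Soderberg: 1/n_f = τ_a/S_se + τ_m/S_sy = 143.94/290 + 148.95/598 = 0.49635 + 0.24908 = 0.74543
n_f = 1/0.74543 = 1.342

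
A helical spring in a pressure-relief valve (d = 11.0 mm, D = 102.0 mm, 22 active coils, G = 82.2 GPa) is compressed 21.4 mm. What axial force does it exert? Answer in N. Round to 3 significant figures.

138 N

k = Gd⁴/(8D³N_a) = (82.2×10³)(11.0⁴)/(8·102.0³·22) = 6.4436 N/mm
F = k·δ = 6.4436 × 21.4 = 137.89 N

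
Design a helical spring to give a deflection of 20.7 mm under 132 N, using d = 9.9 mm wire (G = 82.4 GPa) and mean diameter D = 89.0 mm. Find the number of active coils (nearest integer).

22

Required rate k = F/δ = 132/20.7 = 6.3768 N/mm
N_a = Gd⁴/(8D³k) = (82.4×10³ × 9.9⁴)/(8 × 89.0³ × 6.3768)
    = 7.91531e+08 / 3.59636e+07 = 22.01 → 22 coils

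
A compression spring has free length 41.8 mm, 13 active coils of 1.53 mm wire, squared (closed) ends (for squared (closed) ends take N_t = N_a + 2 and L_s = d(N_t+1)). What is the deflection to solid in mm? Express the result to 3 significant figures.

N_t = 15; L_s = 1.53·16 = 24.48 mm
δ_solid = L₀ − L_s = 41.8 − 24.48 = 17.32 mm

17.3 mm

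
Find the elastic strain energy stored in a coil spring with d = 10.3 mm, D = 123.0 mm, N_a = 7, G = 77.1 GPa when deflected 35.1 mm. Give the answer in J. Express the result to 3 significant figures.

5.13 J

k = Gd⁴/(8D³N_a) = (77.1×10³)(10.3⁴)/(8·123.0³·7) = 8.3272 N/mm
U = ½kδ² = 0.5 × 8.3272 × 35.1² = 5129.6 N·mm = 5.1296 J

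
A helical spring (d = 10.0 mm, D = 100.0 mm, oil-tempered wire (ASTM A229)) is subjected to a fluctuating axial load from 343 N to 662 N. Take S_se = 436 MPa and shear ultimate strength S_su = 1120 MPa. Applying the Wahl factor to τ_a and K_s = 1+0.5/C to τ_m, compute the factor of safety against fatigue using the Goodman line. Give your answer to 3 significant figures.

4.41

C = D/d = 100.0/10.0 = 10.0000; K_W = (4C−1)/(4C−4)+0.615/C = 1.1448; K_s = 1+0.5/C = 1.0500
F_a = (F_max−F_min)/2 = 159.5 N; F_m = (F_max+F_min)/2 = 502.5 N
τ_a = K_W·8F_aD/(πd³) = 1.1448 × 40.616 = 46.499 MPa
τ_m = K_s·8F_mD/(πd³) = 1.0500 × 127.96 = 134.36 MPa
Goodman: 1/n_f = τ_a/S_se + τ_m/S_su = 46.499/436 + 134.36/1120 = 0.10665 + 0.11996 = 0.22661
n_f = 1/0.22661 = 4.413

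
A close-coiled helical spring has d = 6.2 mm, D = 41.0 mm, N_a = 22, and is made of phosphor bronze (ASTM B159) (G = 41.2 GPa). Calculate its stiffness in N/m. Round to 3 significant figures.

k = Gd⁴/(8D³N_a) = (41.2×10³ × 6.2⁴) / (8 × 41.0³ × 22)
  = 6.08785e+07 / 1.21301e+07 = 5.0188 N/mm = 5018.8 N/m

5020 N/m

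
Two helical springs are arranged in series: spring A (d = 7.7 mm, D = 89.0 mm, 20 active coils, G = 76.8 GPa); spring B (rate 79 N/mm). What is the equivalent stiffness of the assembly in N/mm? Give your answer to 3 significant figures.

2.32 N/mm

k_A = Gd⁴/(8D³N_a) = (76.8×10³)(7.7⁴)/(8·89.0³·20) = 2.3935 N/mm
Series: 1/k_eq = 1/2.3935 + 1/79 = 0.43046; k_eq = 2.3231 N/mm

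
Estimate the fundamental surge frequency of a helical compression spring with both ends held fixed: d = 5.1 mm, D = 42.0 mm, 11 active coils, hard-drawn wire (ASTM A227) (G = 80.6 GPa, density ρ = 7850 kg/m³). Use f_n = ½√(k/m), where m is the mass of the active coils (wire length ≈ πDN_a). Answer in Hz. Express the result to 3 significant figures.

k = Gd⁴/(8D³N_a) = (80.6×10³)(5.1⁴)/(8·42.0³·11) = 8.3634 N/mm = 8363.4 N/m
Wire length L = πDN_a = π·42.0·11 = 1451.4 mm
m = ρ·(πd²/4)·L = 7850 × 20.428×10⁻⁶ m² × 1.4514 m = 0.23275 kg
f_n = ½√(k/m) = 0.5·√(8363.4/0.23275) = 0.5·√(35933) = 94.78 Hz

94.8 Hz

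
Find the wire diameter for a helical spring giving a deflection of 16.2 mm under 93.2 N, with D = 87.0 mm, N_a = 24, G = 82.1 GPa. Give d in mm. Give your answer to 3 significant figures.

9.70 mm

Required rate k = F/δ = 93.2/16.2 = 5.7531 N/mm
d = (8D³N_a·k / G)^(1/4) = (8·87.0³·24·5.7531 / (82.1×10³))^0.25
  = (8859.7)^0.25 = 9.7018 mm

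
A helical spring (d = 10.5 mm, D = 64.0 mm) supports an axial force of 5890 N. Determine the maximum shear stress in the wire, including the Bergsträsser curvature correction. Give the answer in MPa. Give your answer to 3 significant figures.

1020 MPa

Spring index C = D/d = 64.0/10.5 = 6.0952
K_B = (4C+2)/(4C−3) = 26.381/21.381 = 1.2339
τ₀ = 8FD/(πd³) = 8·5890·64.0/(π·10.5³) = 3.01568e+06/3636.8 = 829.22 MPa
τ_max = K·τ₀ = 1.2339 × 829.22 = 1023.1 MPa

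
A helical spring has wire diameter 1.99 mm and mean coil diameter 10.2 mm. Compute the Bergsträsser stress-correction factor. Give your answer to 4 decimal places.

1.2857

C = D/d = 10.2/1.99 = 5.1256
K_B = (4C+2)/(4C−3) = 22.503/17.503 = 1.2857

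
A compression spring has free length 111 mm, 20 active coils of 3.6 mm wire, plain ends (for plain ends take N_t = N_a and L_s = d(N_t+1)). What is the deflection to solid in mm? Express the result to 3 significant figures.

N_t = 20; L_s = 3.6·21 = 75.6 mm
δ_solid = L₀ − L_s = 111 − 75.6 = 35.4 mm

35.4 mm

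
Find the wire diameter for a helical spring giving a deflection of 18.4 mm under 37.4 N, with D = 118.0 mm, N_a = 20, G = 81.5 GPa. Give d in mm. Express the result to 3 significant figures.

Required rate k = F/δ = 37.4/18.4 = 2.0326 N/mm
d = (8D³N_a·k / G)^(1/4) = (8·118.0³·20·2.0326 / (81.5×10³))^0.25
  = (6556.4)^0.25 = 8.9984 mm

9.00 mm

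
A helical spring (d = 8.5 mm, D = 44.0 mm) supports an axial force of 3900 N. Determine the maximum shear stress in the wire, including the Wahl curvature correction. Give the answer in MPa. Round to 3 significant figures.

924 MPa

Spring index C = D/d = 44.0/8.5 = 5.1765
K_W = (4C−1)/(4C−4) + 0.615/C = 19.706/16.706 + 0.1188 = 1.2984
τ₀ = 8FD/(πd³) = 8·3900·44.0/(π·8.5³) = 1.3728e+06/1929.3 = 711.54 MPa
τ_max = K·τ₀ = 1.2984 × 711.54 = 923.86 MPa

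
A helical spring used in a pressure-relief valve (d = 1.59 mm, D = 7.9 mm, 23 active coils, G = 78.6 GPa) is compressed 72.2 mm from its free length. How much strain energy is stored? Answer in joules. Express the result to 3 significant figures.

14.4 J

k = Gd⁴/(8D³N_a) = (78.6×10³)(1.59⁴)/(8·7.9³·23) = 5.5375 N/mm
U = ½kδ² = 0.5 × 5.5375 × 72.2² = 14433 N·mm = 14.433 J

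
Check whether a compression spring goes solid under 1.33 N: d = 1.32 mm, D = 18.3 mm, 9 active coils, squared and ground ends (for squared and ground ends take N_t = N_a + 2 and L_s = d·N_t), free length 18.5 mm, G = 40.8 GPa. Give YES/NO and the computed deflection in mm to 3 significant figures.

YES, δ = 4.74 mm

k = Gd⁴/(8D³N_a) = (40.8×10³)(1.32⁴)/(8·18.3³·9) = 0.28072 N/mm
N_t = 11; L_s = 1.32·11 = 14.52 mm; δ_solid = L₀ − L_s = 18.5 − 14.52 = 3.98 mm
δ = F/k = 1.33/0.28072 = 4.7379 mm
δ ≥ δ_solid → spring goes solid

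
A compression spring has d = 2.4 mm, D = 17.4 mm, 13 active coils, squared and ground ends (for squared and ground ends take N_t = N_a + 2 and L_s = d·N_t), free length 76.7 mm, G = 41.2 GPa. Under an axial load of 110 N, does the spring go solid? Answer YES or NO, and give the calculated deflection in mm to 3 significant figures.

k = Gd⁴/(8D³N_a) = (41.2×10³)(2.4⁴)/(8·17.4³·13) = 2.4949 N/mm
N_t = 15; L_s = 2.4·15 = 36 mm; δ_solid = L₀ − L_s = 76.7 − 36 = 40.7 mm
δ = F/k = 110/2.4949 = 44.089 mm
δ ≥ δ_solid → spring goes solid

YES, δ = 44.1 mm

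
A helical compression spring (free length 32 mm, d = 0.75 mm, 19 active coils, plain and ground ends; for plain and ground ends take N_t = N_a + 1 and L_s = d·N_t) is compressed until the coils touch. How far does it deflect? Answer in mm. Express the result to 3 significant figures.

N_t = 20; L_s = 0.75·20 = 15 mm
δ_solid = L₀ − L_s = 32 − 15 = 17 mm

17.0 mm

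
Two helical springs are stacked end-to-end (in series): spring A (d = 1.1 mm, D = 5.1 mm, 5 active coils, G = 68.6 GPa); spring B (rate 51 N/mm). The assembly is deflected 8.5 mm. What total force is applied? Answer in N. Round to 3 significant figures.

k_A = Gd⁴/(8D³N_a) = (68.6×10³)(1.1⁴)/(8·5.1³·5) = 18.929 N/mm
Series: 1/k_eq = 1/18.929 + 1/51 = 0.072437; k_eq = 13.805 N/mm
F = k_eq·δ = 13.805·8.5 = 117.34 N

117 N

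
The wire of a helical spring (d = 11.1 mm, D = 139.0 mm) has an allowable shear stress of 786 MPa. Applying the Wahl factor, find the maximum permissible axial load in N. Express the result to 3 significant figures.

C = D/d = 139.0/11.1 = 12.5225
K_W = (4C−1)/(4C−4) + 0.615/C = 49.090/46.090 + 0.0491 = 1.1142
τ_max = K·8FD/(πd³) → F_max = τ_allow·πd³/(8DK)
F_max = 786·π·11.1³/(8·139.0·1.1142) = 3.3771e+06/1239 = 2725.7 N

2730 N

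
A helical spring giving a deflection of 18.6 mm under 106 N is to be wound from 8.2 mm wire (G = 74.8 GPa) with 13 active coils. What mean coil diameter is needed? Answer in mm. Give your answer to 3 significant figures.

82.9 mm

Required rate k = F/δ = 106/18.6 = 5.6989 N/mm
D = (Gd⁴/(8N_a·k))^(1/3) = (74.8×10³·8.2⁴/(8·13·5.6989))^(1/3)
  = (570599)^(1/3) = 82.9425 mm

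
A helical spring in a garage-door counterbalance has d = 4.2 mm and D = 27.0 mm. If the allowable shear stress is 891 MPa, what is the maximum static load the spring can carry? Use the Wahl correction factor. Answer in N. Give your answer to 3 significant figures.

778 N

C = D/d = 27.0/4.2 = 6.4286
K_W = (4C−1)/(4C−4) + 0.615/C = 24.714/21.714 + 0.0957 = 1.2338
τ_max = K·8FD/(πd³) → F_max = τ_allow·πd³/(8DK)
F_max = 891·π·4.2³/(8·27.0·1.2338) = 2.0738e+05/266.51 = 778.16 N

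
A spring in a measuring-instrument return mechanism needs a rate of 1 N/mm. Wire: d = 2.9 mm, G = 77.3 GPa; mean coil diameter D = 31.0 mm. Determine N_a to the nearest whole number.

N_a = Gd⁴/(8D³k) = (77.3×10³ × 2.9⁴)/(8 × 31.0³ × 1)
    = 5.46728e+06 / 238328 = 22.94 → 23 coils

23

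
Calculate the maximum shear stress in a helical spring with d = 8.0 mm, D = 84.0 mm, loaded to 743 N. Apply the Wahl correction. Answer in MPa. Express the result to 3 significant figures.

353 MPa

Spring index C = D/d = 84.0/8.0 = 10.5000
K_W = (4C−1)/(4C−4) + 0.615/C = 41.000/38.000 + 0.0586 = 1.1375
τ₀ = 8FD/(πd³) = 8·743·84.0/(π·8.0³) = 499296/1608.5 = 310.41 MPa
τ_max = K·τ₀ = 1.1375 × 310.41 = 353.1 MPa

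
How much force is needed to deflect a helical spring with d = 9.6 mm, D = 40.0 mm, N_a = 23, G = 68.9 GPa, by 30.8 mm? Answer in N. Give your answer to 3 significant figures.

1530 N

k = Gd⁴/(8D³N_a) = (68.9×10³)(9.6⁴)/(8·40.0³·23) = 49.694 N/mm
F = k·δ = 49.694 × 30.8 = 1530.6 N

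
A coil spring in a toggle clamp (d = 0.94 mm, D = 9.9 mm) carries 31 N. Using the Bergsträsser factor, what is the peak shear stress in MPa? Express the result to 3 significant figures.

Spring index C = D/d = 9.9/0.94 = 10.5319
K_B = (4C+2)/(4C−3) = 44.128/39.128 = 1.1278
τ₀ = 8FD/(πd³) = 8·31·9.9/(π·0.94³) = 2455.2/2.6094 = 940.92 MPa
τ_max = K·τ₀ = 1.1278 × 940.92 = 1061.2 MPa

1060 MPa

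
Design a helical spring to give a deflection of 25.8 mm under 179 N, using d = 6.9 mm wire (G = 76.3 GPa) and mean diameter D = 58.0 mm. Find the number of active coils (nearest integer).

Required rate k = F/δ = 179/25.8 = 6.938 N/mm
N_a = Gd⁴/(8D³k) = (76.3×10³ × 6.9⁴)/(8 × 58.0³ × 6.938)
    = 1.7295e+08 / 1.08295e+07 = 15.97 → 16 coils

16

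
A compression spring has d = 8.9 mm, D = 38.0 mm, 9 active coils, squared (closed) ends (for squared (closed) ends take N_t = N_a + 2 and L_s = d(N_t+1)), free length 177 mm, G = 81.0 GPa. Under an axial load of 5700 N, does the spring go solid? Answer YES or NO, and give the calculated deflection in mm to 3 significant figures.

k = Gd⁴/(8D³N_a) = (81.0×10³)(8.9⁴)/(8·38.0³·9) = 128.64 N/mm
N_t = 11; L_s = 8.9·12 = 106.8 mm; δ_solid = L₀ − L_s = 177 − 106.8 = 70.2 mm
δ = F/k = 5700/128.64 = 44.311 mm
δ < δ_solid → spring does not go solid

NO, δ = 44.3 mm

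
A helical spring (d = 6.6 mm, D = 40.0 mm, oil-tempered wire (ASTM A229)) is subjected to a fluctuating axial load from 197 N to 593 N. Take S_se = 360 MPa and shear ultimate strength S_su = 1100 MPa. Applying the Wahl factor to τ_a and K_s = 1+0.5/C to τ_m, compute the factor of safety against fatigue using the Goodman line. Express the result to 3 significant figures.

C = D/d = 40.0/6.6 = 6.0606; K_W = (4C−1)/(4C−4)+0.615/C = 1.2497; K_s = 1+0.5/C = 1.0825
F_a = (F_max−F_min)/2 = 198 N; F_m = (F_max+F_min)/2 = 395 N
τ_a = K_W·8F_aD/(πd³) = 1.2497 × 70.151 = 87.666 MPa
τ_m = K_s·8F_mD/(πd³) = 1.0825 × 139.95 = 151.49 MPa
Goodman: 1/n_f = τ_a/S_se + τ_m/S_su = 87.666/360 + 151.49/1100 = 0.24352 + 0.13772 = 0.38124
n_f = 1/0.38124 = 2.623

2.62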